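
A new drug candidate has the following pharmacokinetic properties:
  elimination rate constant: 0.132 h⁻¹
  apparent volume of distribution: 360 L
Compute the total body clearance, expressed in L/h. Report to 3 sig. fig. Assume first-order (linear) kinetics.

CL = k × Vd = 0.132 × 360 = 47.52 L/h

47.5 L/h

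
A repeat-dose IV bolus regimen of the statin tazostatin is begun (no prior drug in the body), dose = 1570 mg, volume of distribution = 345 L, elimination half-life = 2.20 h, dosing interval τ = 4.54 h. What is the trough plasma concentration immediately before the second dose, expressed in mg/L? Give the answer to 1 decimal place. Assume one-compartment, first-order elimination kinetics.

1.1 mg/L

C₀ per dose = Dose / Vd = 1570 / 345 = 4.551 mg/L
k = ln2 / t½ = 0.693147 / 2.20 = 0.3151 h⁻¹
Fraction remaining after one interval: r = e^(−kτ) = e^(−0.3151 × 4.54) = 0.2392
Before dose 2, 1 dose has been given (aged 1τ).
C_trough = C₀ × r = 4.551 × 0.2392 = 1.089 mg/L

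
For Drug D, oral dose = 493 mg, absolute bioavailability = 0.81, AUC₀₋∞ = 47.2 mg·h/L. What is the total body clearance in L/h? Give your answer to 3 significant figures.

8.46 L/h

CL = F·Dose / AUC = 0.81 × 493 / 47.2 = 8.460 L/h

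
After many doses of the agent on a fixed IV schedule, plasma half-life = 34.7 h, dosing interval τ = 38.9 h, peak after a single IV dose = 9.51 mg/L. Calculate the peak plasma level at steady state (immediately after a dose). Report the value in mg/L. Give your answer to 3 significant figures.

k = ln2 / t½ = 0.693147 / 34.7 = 0.01998 h⁻¹
e^(−kτ) = e^(−0.01998 × 38.9) = 0.4597
Accumulation ratio R = 1 / (1 − e^(−kτ)) = 1 / (1 − 0.4597) = 1.851
Steady-state peak = C₀ × R = 9.51 × 1.851 = 17.60 mg/L

17.6 mg/L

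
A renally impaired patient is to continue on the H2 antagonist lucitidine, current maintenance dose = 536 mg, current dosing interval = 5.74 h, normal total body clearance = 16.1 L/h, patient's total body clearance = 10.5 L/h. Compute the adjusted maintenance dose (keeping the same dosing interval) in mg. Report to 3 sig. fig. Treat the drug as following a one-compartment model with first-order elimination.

350 mg

To keep the same average steady-state level, dosing rate must scale with clearance.
CL ratio = 10.5 / 16.1 = 0.6522
New dose (same interval) = 536 × 0.6522 = 349.6 mg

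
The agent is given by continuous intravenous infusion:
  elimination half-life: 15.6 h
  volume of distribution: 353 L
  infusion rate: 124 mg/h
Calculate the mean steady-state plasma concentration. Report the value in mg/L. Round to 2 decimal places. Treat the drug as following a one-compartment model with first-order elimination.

7.91 mg/L

k = ln2 / t½ = 0.693147 / 15.6 = 0.04443 h⁻¹
CL = k × Vd = 0.04443 × 353 = 15.68 L/h
At steady state Css = R₀ / CL = 124 / 15.68 = 7.908 mg/L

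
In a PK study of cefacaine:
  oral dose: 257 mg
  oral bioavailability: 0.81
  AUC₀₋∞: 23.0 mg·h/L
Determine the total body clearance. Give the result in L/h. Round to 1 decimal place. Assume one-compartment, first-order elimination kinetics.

9.1 L/h

CL = F·Dose / AUC = 0.81 × 257 / 23.0 = 9.051 L/h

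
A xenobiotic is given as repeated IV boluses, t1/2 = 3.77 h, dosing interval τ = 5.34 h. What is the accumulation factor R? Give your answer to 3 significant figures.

1.60

k = ln2 / t½ = 0.693147 / 3.77 = 0.1839 h⁻¹
e^(−kτ) = e^(−0.1839 × 5.34) = 0.3746
Accumulation ratio R = 1 / (1 − e^(−kτ)) = 1 / (1 − 0.3746) = 1.599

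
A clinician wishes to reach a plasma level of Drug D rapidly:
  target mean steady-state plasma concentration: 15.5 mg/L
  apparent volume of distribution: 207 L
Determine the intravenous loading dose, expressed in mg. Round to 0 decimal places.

3209 mg

LD = Css × Vd = 15.5 × 207 = 3209 mg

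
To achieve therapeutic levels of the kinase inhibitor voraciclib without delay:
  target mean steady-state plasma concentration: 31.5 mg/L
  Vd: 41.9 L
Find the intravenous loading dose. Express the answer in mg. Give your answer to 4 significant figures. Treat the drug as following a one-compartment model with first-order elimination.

1320 mg

LD = Css × Vd = 31.5 × 41.9 = 1320 mg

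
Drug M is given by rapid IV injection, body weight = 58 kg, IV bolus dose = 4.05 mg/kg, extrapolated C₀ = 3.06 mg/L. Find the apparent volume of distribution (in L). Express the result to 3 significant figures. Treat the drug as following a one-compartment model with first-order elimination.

Dose = 4.05 × 58 = 234.9 mg
Vd = Dose / C₀ = 234.9 / 3.06 = 76.76 L

76.8 L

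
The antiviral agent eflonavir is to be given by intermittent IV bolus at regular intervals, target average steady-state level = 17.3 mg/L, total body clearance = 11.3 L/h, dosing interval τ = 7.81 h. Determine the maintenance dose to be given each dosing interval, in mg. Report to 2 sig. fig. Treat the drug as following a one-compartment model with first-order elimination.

At steady state, Dose/τ = Css × CL.
Dose = Css × CL × τ = 17.3 × 11.30 × 7.81 = 1527 mg

1500 mg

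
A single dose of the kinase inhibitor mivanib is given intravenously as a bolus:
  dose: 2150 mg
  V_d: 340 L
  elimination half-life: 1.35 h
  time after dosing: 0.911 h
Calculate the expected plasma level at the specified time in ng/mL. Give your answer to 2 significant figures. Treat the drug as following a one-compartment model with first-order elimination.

C₀ = Dose / Vd = 2150 / 340 = 6.324 mg/L
k = ln2 / t½ = 0.693147 / 1.35 = 0.5134 h⁻¹
C = C₀ · e^(−k·t) = 6.324 × e^(−0.5134 × 0.911)
  = 6.324 × 0.6264 = 3.961 mg/L
Convert: 3.961 mg/L × 1000 = 3961 ng/mL

4000 ng/mL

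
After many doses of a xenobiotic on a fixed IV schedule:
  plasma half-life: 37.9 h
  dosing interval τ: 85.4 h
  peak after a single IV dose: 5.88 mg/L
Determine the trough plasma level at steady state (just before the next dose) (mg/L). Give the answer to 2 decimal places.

k = ln2 / t½ = 0.693147 / 37.9 = 0.01829 h⁻¹
e^(−kτ) = e^(−0.01829 × 85.4) = 0.2097
Accumulation ratio R = 1 / (1 − e^(−kτ)) = 1 / (1 − 0.2097) = 1.265
Steady-state trough = C₀ × R × e^(−kτ) = 5.88 × 1.265 × 0.2097 = 1.560 mg/L

1.56 mg/L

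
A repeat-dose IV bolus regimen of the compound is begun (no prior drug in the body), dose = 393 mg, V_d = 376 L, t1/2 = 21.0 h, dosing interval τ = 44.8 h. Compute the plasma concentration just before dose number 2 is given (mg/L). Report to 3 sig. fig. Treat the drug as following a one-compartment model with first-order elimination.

0.238 mg/L

C₀ per dose = Dose / Vd = 393 / 376 = 1.045 mg/L
k = ln2 / t½ = 0.693147 / 21.0 = 0.03301 h⁻¹
Fraction remaining after one interval: r = e^(−kτ) = e^(−0.03301 × 44.8) = 0.2279
Before dose 2, 1 dose has been given (aged 1τ).
C_trough = C₀ × r = 1.045 × 0.2279 = 0.2382 mg/L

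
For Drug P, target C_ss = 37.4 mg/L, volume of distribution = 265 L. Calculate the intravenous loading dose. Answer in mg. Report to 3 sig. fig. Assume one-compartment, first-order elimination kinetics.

LD = Css × Vd = 37.4 × 265 = 9911 mg

9910 mg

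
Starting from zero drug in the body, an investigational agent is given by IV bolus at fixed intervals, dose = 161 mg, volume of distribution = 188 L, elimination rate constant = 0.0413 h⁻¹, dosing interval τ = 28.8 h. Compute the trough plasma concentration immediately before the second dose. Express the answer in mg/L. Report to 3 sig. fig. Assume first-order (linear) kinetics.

C₀ per dose = Dose / Vd = 161 / 188 = 0.8564 mg/L
Fraction remaining after one interval: r = e^(−kτ) = e^(−0.04130 × 28.8) = 0.3044
Before dose 2, 1 dose has been given (aged 1τ).
C_trough = C₀ × r = 0.8564 × 0.3044 = 0.2607 mg/L

0.261 mg/L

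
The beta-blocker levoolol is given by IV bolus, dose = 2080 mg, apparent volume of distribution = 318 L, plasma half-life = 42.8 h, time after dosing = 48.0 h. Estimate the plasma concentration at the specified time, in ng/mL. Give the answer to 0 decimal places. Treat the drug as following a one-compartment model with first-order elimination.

3006 ng/mL

C₀ = Dose / Vd = 2080 / 318 = 6.541 mg/L
k = ln2 / t½ = 0.693147 / 42.8 = 0.01620 h⁻¹
C = C₀ · e^(−k·t) = 6.541 × e^(−0.01620 × 48.0)
  = 6.541 × 0.4595 = 3.006 mg/L
Convert: 3.006 mg/L × 1000 = 3006 ng/mL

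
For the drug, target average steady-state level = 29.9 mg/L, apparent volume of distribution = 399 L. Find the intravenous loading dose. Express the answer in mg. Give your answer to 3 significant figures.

LD = Css × Vd = 29.9 × 399 = 11930 mg

11900 mg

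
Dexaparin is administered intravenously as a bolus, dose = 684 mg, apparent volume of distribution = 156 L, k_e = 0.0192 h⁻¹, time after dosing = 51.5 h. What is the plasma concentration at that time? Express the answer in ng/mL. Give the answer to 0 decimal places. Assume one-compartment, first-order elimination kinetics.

1631 ng/mL

C₀ = Dose / Vd = 684.0 / 156 = 4.385 mg/L
C = C₀ · e^(−k·t) = 4.385 × e^(−0.01920 × 51.5)
  = 4.385 × 0.3720 = 1.631 mg/L
Convert: 1.631 mg/L × 1000 = 1631 ng/mL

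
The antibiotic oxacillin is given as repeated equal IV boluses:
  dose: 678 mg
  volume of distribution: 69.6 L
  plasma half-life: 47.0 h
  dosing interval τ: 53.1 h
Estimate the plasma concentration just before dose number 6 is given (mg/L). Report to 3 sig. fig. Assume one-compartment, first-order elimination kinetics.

C₀ per dose = Dose / Vd = 678 / 69.6 = 9.741 mg/L
k = ln2 / t½ = 0.693147 / 47.0 = 0.01475 h⁻¹
Fraction remaining after one interval: r = e^(−kτ) = e^(−0.01475 × 53.1) = 0.4569
Before dose 6, 5 doses have been given (aged 1τ, 2τ, 3τ, 4τ, 5τ).
C_trough = C₀ × (r + r² + … + r^5) = C₀ × r(1−r^5)/(1−r)
        = 9.741 × 0.4569 × (1 − 0.01991) / (1 − 0.4569) = 8.032 mg/L

8.03 mg/L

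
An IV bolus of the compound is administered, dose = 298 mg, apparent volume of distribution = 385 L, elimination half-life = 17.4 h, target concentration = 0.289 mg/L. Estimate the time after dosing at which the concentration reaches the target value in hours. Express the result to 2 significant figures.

C₀ = Dose / Vd = 298.0 / 385 = 0.7740 mg/L
k = ln2 / t½ = 0.693147 / 17.4 = 0.03984 h⁻¹
t = ln(C₀ / C) / k = ln(0.7740 / 0.289) / 0.03984
  = ln(2.678) / 0.03984 = 0.9851 / 0.03984 = 24.73 h

25 h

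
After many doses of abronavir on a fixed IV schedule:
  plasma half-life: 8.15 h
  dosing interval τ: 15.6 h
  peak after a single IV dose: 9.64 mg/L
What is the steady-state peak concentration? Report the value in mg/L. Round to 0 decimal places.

13 mg/L

k = ln2 / t½ = 0.693147 / 8.15 = 0.08505 h⁻¹
e^(−kτ) = e^(−0.08505 × 15.6) = 0.2653
Accumulation ratio R = 1 / (1 − e^(−kτ)) = 1 / (1 − 0.2653) = 1.361
Steady-state peak = C₀ × R = 9.64 × 1.361 = 13.12 mg/L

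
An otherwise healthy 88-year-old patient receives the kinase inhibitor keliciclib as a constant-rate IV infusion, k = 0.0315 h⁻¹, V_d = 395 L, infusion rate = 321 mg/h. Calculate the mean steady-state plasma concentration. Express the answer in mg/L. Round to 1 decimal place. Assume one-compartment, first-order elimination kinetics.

CL = k × Vd = 0.03150 × 395 = 12.44 L/h
At steady state Css = R₀ / CL = 321 / 12.44 = 25.80 mg/L

25.8 mg/L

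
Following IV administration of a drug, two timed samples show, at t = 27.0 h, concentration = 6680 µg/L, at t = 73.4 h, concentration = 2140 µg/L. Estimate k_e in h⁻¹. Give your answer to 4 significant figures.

k = ln(C₁/C₂) / (t₂ − t₁) = ln(6680/2140) / (73.4 − 27.0)
  = 1.138 / 46.40 = 0.02453 h⁻¹

0.02453 h⁻¹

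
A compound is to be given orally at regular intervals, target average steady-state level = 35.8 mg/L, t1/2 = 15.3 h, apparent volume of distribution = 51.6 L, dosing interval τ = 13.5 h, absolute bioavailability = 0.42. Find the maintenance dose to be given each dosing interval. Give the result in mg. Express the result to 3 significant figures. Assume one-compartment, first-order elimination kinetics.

2690 mg

k = ln2 / t½ = 0.693147 / 15.3 = 0.04530 h⁻¹
CL = k × Vd = 0.04530 × 51.6 = 2.337 L/h
At steady state, F × (Dose/τ) = Css × CL.
Dose = Css × CL × τ / F = 35.8 × 2.337 × 13.5 / 0.42 = 2689 mg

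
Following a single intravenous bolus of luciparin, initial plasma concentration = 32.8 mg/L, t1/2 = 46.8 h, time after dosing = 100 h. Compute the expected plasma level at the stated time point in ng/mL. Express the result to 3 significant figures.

k = ln2 / t½ = 0.693147 / 46.8 = 0.01481 h⁻¹
C = C₀ · e^(−k·t) = 32.80 × e^(−0.01481 × 100)
  = 32.80 × 0.2274 = 7.459 mg/L
Convert: 7.459 mg/L × 1000 = 7459 ng/mL

7460 ng/mL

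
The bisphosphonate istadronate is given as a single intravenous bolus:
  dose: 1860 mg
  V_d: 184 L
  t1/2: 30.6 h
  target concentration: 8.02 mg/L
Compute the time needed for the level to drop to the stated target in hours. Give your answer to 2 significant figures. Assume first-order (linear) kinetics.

C₀ = Dose / Vd = 1860 / 184 = 10.11 mg/L
k = ln2 / t½ = 0.693147 / 30.6 = 0.02265 h⁻¹
t = ln(C₀ / C) / k = ln(10.11 / 8.02) / 0.02265
  = ln(1.261) / 0.02265 = 0.2319 / 0.02265 = 10.24 h

10 h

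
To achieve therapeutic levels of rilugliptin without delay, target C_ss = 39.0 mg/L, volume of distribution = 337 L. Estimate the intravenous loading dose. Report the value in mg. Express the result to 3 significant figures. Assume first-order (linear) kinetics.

13100 mg

LD = Css × Vd = 39.0 × 337 = 13140 mg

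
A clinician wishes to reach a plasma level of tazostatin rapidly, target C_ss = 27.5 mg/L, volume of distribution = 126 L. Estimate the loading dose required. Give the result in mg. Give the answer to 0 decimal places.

3465 mg

LD = Css × Vd = 27.5 × 126 = 3465 mg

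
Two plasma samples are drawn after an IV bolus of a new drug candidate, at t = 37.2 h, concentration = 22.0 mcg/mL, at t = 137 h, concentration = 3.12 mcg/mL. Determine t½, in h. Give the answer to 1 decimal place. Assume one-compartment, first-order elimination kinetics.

35.4 h

k = ln(C₁/C₂) / (t₂ − t₁) = ln(22.0/3.12) / (137 − 37.2)
  = 1.953 / 99.80 = 0.01957 h⁻¹
t½ = ln2 / k = 0.693147 / 0.01957 = 35.42 h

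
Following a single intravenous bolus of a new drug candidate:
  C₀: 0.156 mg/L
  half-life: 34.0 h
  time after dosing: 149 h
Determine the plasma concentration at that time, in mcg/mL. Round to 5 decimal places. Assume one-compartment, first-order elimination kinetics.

0.00748 mcg/mL

k = ln2 / t½ = 0.693147 / 34.0 = 0.02039 h⁻¹
C = C₀ · e^(−k·t) = 0.1560 × e^(−0.02039 × 149)
  = 0.1560 × 0.04793 = 0.007477 mg/L
(0.007477 mg/L = 0.007477 mcg/mL)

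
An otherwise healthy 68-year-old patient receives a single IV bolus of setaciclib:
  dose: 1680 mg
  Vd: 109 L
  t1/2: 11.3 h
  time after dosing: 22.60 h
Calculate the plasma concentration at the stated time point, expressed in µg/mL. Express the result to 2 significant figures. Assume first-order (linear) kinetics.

C₀ = Dose / Vd = 1680 / 109 = 15.41 mg/L
k = ln2 / t½ = 0.693147 / 11.3 = 0.06134 h⁻¹
t / t½ = 22.60 / 11.3 = 2 half-lives
C = C₀ × (1/2)^2 = 15.41 × 0.2500 = 3.853 mg/L
(3.853 mg/L = 3.853 µg/mL)

3.9 µg/mL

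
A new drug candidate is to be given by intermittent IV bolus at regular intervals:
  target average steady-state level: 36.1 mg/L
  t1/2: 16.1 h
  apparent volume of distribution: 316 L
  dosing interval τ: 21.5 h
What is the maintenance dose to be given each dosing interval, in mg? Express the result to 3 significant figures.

10600 mg

k = ln2 / t½ = 0.693147 / 16.1 = 0.04305 h⁻¹
CL = k × Vd = 0.04305 × 316 = 13.60 L/h
At steady state, Dose/τ = Css × CL.
Dose = Css × CL × τ = 36.1 × 13.60 × 21.5 = 10560 mg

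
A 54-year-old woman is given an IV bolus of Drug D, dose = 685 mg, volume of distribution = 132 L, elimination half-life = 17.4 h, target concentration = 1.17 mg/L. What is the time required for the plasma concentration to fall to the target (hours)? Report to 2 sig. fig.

C₀ = Dose / Vd = 685.0 / 132 = 5.189 mg/L
k = ln2 / t½ = 0.693147 / 17.4 = 0.03984 h⁻¹
t = ln(C₀ / C) / k = ln(5.189 / 1.17) / 0.03984
  = ln(4.435) / 0.03984 = 1.490 / 0.03984 = 37.40 h

37 h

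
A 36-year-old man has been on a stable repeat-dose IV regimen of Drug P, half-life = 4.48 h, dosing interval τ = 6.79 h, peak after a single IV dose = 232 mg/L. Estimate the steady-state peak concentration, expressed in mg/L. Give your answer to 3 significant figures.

k = ln2 / t½ = 0.693147 / 4.48 = 0.1547 h⁻¹
e^(−kτ) = e^(−0.1547 × 6.79) = 0.3498
Accumulation ratio R = 1 / (1 − e^(−kτ)) = 1 / (1 − 0.3498) = 1.538
Steady-state peak = C₀ × R = 232 × 1.538 = 356.8 mg/L

357 mg/L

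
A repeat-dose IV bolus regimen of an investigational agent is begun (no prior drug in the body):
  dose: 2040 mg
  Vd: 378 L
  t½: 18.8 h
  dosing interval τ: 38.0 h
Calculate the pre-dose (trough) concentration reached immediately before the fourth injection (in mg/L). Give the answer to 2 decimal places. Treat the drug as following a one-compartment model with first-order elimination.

C₀ per dose = Dose / Vd = 2040 / 378 = 5.397 mg/L
k = ln2 / t½ = 0.693147 / 18.8 = 0.03687 h⁻¹
Fraction remaining after one interval: r = e^(−kτ) = e^(−0.03687 × 38.0) = 0.2463
Before dose 4, 3 doses have been given (aged 1τ, 2τ, 3τ).
C_trough = C₀ × (r + r² + … + r^3) = C₀ × r(1−r^3)/(1−r)
        = 5.397 × 0.2463 × (1 − 0.01494) / (1 − 0.2463) = 1.737 mg/L

1.74 mg/L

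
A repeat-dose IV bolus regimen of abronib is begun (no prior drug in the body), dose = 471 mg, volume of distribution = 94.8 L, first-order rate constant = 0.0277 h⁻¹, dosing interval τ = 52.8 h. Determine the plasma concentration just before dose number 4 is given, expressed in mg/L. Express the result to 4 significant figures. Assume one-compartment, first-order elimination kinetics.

C₀ per dose = Dose / Vd = 471 / 94.8 = 4.968 mg/L
Fraction remaining after one interval: r = e^(−kτ) = e^(−0.02770 × 52.8) = 0.2316
Before dose 4, 3 doses have been given (aged 1τ, 2τ, 3τ).
C_trough = C₀ × (r + r² + … + r^3) = C₀ × r(1−r^3)/(1−r)
        = 4.968 × 0.2316 × (1 − 0.01242) / (1 − 0.2316) = 1.479 mg/L

1.479 mg/L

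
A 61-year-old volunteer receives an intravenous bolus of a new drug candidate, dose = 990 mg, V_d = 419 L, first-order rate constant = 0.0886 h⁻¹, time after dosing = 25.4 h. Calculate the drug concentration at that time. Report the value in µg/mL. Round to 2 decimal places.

C₀ = Dose / Vd = 990.0 / 419 = 2.363 mg/L
C = C₀ · e^(−k·t) = 2.363 × e^(−0.08860 × 25.4)
  = 2.363 × 0.1054 = 0.2491 mg/L
(0.2491 mg/L = 0.2491 µg/mL)

0.25 µg/mL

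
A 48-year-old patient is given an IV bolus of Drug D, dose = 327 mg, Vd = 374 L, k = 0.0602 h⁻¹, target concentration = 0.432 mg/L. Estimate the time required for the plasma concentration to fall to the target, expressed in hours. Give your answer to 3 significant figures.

C₀ = Dose / Vd = 327.0 / 374 = 0.8743 mg/L
t = ln(C₀ / C) / k = ln(0.8743 / 0.432) / 0.06020
  = ln(2.024) / 0.06020 = 0.7051 / 0.06020 = 11.71 h

11.7 h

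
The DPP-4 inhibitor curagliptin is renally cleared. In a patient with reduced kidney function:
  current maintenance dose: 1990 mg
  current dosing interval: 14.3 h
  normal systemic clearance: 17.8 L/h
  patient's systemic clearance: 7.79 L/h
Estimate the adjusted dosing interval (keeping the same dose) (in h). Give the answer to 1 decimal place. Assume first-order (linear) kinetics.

32.7 h

To keep the same average steady-state level, dosing rate must scale with clearance.
CL ratio = 7.79 / 17.8 = 0.4376
New interval (same dose) = 14.3 / 0.4376 = 32.68 h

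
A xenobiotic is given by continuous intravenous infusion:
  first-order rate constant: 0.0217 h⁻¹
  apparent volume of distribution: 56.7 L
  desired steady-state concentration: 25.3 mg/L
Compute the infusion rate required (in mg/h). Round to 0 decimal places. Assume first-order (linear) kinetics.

31 mg/h

CL = k × Vd = 0.02170 × 56.7 = 1.230 L/h
At steady state, infusion rate R₀ = Css × CL = 25.3 × 1.230 = 31.12 mg/h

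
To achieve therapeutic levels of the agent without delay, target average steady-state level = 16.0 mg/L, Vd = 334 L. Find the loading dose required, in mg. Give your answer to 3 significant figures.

5340 mg

LD = Css × Vd = 16.0 × 334 = 5344 mg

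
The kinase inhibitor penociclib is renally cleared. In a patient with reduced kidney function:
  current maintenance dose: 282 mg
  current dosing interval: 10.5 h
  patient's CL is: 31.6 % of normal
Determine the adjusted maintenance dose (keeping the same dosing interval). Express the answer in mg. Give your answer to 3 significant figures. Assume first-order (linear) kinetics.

To keep the same average steady-state level, dosing rate must scale with clearance.
CL ratio = 31.6 / 100 = 0.3160
New dose (same interval) = 282 × 0.3160 = 89.11 mg

89.1 mg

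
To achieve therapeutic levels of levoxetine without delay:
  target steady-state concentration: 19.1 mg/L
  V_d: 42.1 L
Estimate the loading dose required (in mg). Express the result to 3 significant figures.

LD = Css × Vd = 19.1 × 42.1 = 804.1 mg

804 mg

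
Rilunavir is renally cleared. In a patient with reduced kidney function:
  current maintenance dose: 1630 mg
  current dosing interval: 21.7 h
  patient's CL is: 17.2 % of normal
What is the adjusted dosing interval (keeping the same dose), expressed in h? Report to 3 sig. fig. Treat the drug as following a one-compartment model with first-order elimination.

To keep the same average steady-state level, dosing rate must scale with clearance.
CL ratio = 17.2 / 100 = 0.1720
New interval (same dose) = 21.7 / 0.1720 = 126.2 h

126 h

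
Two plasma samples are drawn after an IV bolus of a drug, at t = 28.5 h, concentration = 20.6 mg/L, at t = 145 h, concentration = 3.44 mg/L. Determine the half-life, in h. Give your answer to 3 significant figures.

45.1 h

k = ln(C₁/C₂) / (t₂ − t₁) = ln(20.6/3.44) / (145 − 28.5)
  = 1.790 / 116.5 = 0.01536 h⁻¹
t½ = ln2 / k = 0.693147 / 0.01536 = 45.13 h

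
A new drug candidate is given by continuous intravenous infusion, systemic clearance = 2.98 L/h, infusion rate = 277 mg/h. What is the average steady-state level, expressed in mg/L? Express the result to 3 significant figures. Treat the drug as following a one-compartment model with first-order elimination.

At steady state Css = R₀ / CL = 277 / 2.980 = 92.95 mg/L

93.0 mg/L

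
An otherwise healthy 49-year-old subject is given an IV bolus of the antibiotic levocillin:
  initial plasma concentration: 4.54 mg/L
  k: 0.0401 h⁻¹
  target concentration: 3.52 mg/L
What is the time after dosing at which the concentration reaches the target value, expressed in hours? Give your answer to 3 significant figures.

t = ln(C₀ / C) / k = ln(4.540 / 3.52) / 0.04010
  = ln(1.290) / 0.04010 = 0.2546 / 0.04010 = 6.349 h

6.35 h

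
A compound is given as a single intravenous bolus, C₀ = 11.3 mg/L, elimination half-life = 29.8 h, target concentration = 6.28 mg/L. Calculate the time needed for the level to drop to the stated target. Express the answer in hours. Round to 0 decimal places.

k = ln2 / t½ = 0.693147 / 29.8 = 0.02326 h⁻¹
t = ln(C₀ / C) / k = ln(11.30 / 6.28) / 0.02326
  = ln(1.799) / 0.02326 = 0.5872 / 0.02326 = 25.25 h

25 h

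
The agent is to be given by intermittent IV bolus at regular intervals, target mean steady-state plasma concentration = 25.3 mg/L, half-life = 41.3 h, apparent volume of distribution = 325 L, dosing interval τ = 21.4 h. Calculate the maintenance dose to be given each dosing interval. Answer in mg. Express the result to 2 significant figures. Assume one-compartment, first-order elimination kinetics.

3000 mg

k = ln2 / t½ = 0.693147 / 41.3 = 0.01678 h⁻¹
CL = k × Vd = 0.01678 × 325 = 5.454 L/h
At steady state, Dose/τ = Css × CL.
Dose = Css × CL × τ = 25.3 × 5.454 × 21.4 = 2953 mg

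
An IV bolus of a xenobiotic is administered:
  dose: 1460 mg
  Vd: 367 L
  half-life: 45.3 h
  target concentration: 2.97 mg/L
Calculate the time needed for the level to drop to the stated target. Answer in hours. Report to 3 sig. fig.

C₀ = Dose / Vd = 1460 / 367 = 3.978 mg/L
k = ln2 / t½ = 0.693147 / 45.3 = 0.01530 h⁻¹
t = ln(C₀ / C) / k = ln(3.978 / 2.97) / 0.01530
  = ln(1.339) / 0.01530 = 0.2919 / 0.01530 = 19.08 h

19.1 h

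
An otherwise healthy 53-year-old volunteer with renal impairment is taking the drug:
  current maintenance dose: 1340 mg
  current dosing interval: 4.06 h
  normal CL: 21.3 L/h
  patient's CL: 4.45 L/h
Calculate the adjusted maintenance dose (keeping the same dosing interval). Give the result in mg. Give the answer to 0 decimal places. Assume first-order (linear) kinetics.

To keep the same average steady-state level, dosing rate must scale with clearance.
CL ratio = 4.45 / 21.3 = 0.2089
New dose (same interval) = 1340 × 0.2089 = 279.9 mg

280 mg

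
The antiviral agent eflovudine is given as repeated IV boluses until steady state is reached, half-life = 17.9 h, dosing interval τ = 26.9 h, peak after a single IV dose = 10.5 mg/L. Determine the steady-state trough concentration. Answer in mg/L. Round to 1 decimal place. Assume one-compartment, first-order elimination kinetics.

k = ln2 / t½ = 0.693147 / 17.9 = 0.03872 h⁻¹
e^(−kτ) = e^(−0.03872 × 26.9) = 0.3529
Accumulation ratio R = 1 / (1 − e^(−kτ)) = 1 / (1 − 0.3529) = 1.545
Steady-state trough = C₀ × R × e^(−kτ) = 10.5 × 1.545 × 0.3529 = 5.725 mg/L

5.7 mg/L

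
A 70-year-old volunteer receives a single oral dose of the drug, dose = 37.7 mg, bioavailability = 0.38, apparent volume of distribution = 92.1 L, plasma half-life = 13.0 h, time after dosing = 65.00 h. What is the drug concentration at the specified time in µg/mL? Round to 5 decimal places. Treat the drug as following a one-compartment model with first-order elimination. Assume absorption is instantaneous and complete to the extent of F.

Amount reaching circulation = F × Dose = 0.38 × 37.70 = 14.33 mg
C₀ = F·Dose / Vd = 14.33 / 92.1 = 0.1556 mg/L
k = ln2 / t½ = 0.693147 / 13.0 = 0.05332 h⁻¹
t / t½ = 65.00 / 13.0 = 5 half-lives
C = C₀ × (1/2)^5 = 0.1556 × 0.03125 = 0.004863 mg/L
(0.004863 mg/L = 0.004863 µg/mL)

0.00486 µg/mL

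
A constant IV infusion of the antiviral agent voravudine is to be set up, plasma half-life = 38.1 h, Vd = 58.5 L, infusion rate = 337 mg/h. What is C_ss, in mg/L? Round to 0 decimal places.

k = ln2 / t½ = 0.693147 / 38.1 = 0.01819 h⁻¹
CL = k × Vd = 0.01819 × 58.5 = 1.064 L/h
At steady state Css = R₀ / CL = 337 / 1.064 = 316.7 mg/L

317 mg/L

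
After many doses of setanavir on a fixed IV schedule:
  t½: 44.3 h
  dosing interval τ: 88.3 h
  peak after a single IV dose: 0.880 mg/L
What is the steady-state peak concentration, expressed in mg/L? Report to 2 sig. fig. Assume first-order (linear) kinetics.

k = ln2 / t½ = 0.693147 / 44.3 = 0.01565 h⁻¹
e^(−kτ) = e^(−0.01565 × 88.3) = 0.2511
Accumulation ratio R = 1 / (1 − e^(−kτ)) = 1 / (1 − 0.2511) = 1.335
Steady-state peak = C₀ × R = 0.880 × 1.335 = 1.175 mg/L

1.2 mg/L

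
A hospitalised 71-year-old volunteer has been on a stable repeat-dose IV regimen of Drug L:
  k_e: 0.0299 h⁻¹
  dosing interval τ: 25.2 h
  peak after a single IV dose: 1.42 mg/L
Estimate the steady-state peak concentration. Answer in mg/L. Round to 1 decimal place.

2.7 mg/L

e^(−kτ) = e^(−0.02990 × 25.2) = 0.4707
Accumulation ratio R = 1 / (1 − e^(−kτ)) = 1 / (1 − 0.4707) = 1.889
Steady-state peak = C₀ × R = 1.42 × 1.889 = 2.682 mg/L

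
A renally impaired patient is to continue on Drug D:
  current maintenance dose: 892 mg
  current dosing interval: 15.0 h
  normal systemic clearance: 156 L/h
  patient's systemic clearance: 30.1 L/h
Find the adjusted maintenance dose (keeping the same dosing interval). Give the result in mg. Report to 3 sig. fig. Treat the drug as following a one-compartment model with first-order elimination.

172 mg

To keep the same average steady-state level, dosing rate must scale with clearance.
CL ratio = 30.1 / 156 = 0.1929
New dose (same interval) = 892 × 0.1929 = 172.1 mg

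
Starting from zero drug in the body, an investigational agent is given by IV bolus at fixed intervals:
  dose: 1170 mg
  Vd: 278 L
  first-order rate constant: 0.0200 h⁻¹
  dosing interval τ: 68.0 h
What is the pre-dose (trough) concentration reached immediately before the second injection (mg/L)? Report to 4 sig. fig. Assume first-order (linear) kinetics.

1.080 mg/L

C₀ per dose = Dose / Vd = 1170 / 278 = 4.209 mg/L
Fraction remaining after one interval: r = e^(−kτ) = e^(−0.02000 × 68.0) = 0.2567
Before dose 2, 1 dose has been given (aged 1τ).
C_trough = C₀ × r = 4.209 × 0.2567 = 1.080 mg/L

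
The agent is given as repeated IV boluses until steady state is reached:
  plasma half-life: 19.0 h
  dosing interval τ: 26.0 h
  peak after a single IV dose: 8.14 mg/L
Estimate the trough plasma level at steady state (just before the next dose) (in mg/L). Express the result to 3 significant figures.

k = ln2 / t½ = 0.693147 / 19.0 = 0.03648 h⁻¹
e^(−kτ) = e^(−0.03648 × 26.0) = 0.3873
Accumulation ratio R = 1 / (1 − e^(−kτ)) = 1 / (1 − 0.3873) = 1.632
Steady-state trough = C₀ × R × e^(−kτ) = 8.14 × 1.632 × 0.3873 = 5.145 mg/L

5.15 mg/L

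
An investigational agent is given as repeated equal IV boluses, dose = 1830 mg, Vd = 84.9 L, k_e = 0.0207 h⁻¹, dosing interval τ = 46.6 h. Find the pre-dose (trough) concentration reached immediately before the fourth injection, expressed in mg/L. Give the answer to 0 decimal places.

13 mg/L

C₀ per dose = Dose / Vd = 1830 / 84.9 = 21.55 mg/L
Fraction remaining after one interval: r = e^(−kτ) = e^(−0.02070 × 46.6) = 0.3811
Before dose 4, 3 doses have been given (aged 1τ, 2τ, 3τ).
C_trough = C₀ × (r + r² + … + r^3) = C₀ × r(1−r^3)/(1−r)
        = 21.55 × 0.3811 × (1 − 0.05535) / (1 − 0.3811) = 12.54 mg/L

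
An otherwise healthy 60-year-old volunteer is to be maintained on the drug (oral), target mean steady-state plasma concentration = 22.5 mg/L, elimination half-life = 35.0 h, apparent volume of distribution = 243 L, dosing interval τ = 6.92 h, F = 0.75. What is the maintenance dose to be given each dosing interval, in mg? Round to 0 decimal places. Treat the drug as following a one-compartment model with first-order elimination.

k = ln2 / t½ = 0.693147 / 35.0 = 0.01980 h⁻¹
CL = k × Vd = 0.01980 × 243 = 4.811 L/h
At steady state, F × (Dose/τ) = Css × CL.
Dose = Css × CL × τ / F = 22.5 × 4.811 × 6.92 / 0.75 = 998.8 mg

999 mg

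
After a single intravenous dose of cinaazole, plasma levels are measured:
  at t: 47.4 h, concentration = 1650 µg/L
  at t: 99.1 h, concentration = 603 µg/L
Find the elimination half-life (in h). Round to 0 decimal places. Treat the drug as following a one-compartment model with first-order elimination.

36 h

k = ln(C₁/C₂) / (t₂ − t₁) = ln(1650/603) / (99.1 − 47.4)
  = 1.007 / 51.70 = 0.01948 h⁻¹
t½ = ln2 / k = 0.693147 / 0.01948 = 35.58 h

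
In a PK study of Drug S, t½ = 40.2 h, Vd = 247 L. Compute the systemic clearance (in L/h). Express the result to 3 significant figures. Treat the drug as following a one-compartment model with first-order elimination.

4.26 L/h

k = ln2 / t½ = 0.693147 / 40.2 = 0.01724 h⁻¹
CL = k × Vd = 0.01724 × 247 = 4.258 L/h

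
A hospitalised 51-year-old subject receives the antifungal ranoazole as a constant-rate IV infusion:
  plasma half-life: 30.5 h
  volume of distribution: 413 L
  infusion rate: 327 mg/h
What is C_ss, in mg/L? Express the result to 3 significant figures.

34.8 mg/L

k = ln2 / t½ = 0.693147 / 30.5 = 0.02273 h⁻¹
CL = k × Vd = 0.02273 × 413 = 9.387 L/h
At steady state Css = R₀ / CL = 327 / 9.387 = 34.84 mg/L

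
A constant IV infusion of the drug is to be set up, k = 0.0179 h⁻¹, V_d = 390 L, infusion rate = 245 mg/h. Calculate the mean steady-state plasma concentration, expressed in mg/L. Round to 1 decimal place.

CL = k × Vd = 0.01790 × 390 = 6.981 L/h
At steady state Css = R₀ / CL = 245 / 6.981 = 35.10 mg/L

35.1 mg/L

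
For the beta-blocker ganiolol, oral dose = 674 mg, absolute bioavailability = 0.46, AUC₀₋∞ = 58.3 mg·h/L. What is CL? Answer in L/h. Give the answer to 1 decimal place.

CL = F·Dose / AUC = 0.46 × 674 / 58.3 = 5.318 L/h

5.3 L/h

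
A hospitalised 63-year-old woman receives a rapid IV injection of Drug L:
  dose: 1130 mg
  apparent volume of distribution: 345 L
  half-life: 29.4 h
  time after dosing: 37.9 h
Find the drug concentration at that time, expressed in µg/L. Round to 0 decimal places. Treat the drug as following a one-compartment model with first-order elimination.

C₀ = Dose / Vd = 1130 / 345 = 3.275 mg/L
k = ln2 / t½ = 0.693147 / 29.4 = 0.02358 h⁻¹
C = C₀ · e^(−k·t) = 3.275 × e^(−0.02358 × 37.9)
  = 3.275 × 0.4091 = 1.340 mg/L
Convert: 1.340 mg/L × 1000 = 1340 µg/L

1340 µg/L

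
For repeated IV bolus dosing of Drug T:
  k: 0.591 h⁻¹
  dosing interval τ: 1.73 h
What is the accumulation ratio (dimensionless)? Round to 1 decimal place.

e^(−kτ) = e^(−0.5910 × 1.73) = 0.3597
Accumulation ratio R = 1 / (1 − e^(−kτ)) = 1 / (1 − 0.3597) = 1.562

1.6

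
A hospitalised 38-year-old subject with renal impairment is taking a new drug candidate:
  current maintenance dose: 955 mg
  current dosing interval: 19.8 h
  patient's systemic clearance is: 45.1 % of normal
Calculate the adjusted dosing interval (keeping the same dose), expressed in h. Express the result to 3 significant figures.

To keep the same average steady-state level, dosing rate must scale with clearance.
CL ratio = 45.1 / 100 = 0.4510
New interval (same dose) = 19.8 / 0.4510 = 43.90 h

43.9 h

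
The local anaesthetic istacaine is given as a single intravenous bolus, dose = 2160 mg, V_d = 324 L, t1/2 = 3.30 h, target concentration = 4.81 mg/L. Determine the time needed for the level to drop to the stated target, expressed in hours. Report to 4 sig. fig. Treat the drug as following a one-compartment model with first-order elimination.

C₀ = Dose / Vd = 2160 / 324 = 6.667 mg/L
k = ln2 / t½ = 0.693147 / 3.30 = 0.2100 h⁻¹
t = ln(C₀ / C) / k = ln(6.667 / 4.81) / 0.2100
  = ln(1.386) / 0.2100 = 0.3264 / 0.2100 = 1.554 h

1.554 h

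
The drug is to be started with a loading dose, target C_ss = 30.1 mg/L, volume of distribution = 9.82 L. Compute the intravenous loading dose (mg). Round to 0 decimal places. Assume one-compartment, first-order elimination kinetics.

296 mg

LD = Css × Vd = 30.1 × 9.82 = 295.6 mg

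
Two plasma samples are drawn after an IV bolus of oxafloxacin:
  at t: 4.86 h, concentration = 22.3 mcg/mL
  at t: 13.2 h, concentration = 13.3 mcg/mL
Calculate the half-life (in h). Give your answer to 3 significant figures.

11.2 h

k = ln(C₁/C₂) / (t₂ − t₁) = ln(22.3/13.3) / (13.2 − 4.86)
  = 0.5168 / 8.340 = 0.06197 h⁻¹
t½ = ln2 / k = 0.693147 / 0.06197 = 11.19 h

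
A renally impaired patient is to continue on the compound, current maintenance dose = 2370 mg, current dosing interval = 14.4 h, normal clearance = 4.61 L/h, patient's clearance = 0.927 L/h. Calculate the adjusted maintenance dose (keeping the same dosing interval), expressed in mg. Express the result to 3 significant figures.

To keep the same average steady-state level, dosing rate must scale with clearance.
CL ratio = 0.927 / 4.61 = 0.2011
New dose (same interval) = 2370 × 0.2011 = 476.6 mg

477 mg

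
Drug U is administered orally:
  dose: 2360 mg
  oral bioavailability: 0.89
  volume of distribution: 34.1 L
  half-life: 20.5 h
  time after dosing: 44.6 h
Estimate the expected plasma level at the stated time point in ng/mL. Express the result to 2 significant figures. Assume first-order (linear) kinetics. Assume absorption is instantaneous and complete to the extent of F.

14000 ng/mL

Amount reaching circulation = F × Dose = 0.89 × 2360 = 2100 mg
C₀ = F·Dose / Vd = 2100 / 34.1 = 61.58 mg/L
k = ln2 / t½ = 0.693147 / 20.5 = 0.03381 h⁻¹
C = C₀ · e^(−k·t) = 61.58 × e^(−0.03381 × 44.6)
  = 61.58 × 0.2214 = 13.63 mg/L
Convert: 13.63 mg/L × 1000 = 13630 ng/mL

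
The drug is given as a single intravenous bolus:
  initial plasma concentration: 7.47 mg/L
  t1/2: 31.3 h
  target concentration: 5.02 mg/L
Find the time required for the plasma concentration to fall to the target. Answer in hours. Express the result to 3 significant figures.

k = ln2 / t½ = 0.693147 / 31.3 = 0.02215 h⁻¹
t = ln(C₀ / C) / k = ln(7.470 / 5.02) / 0.02215
  = ln(1.488) / 0.02215 = 0.3974 / 0.02215 = 17.94 h

17.9 h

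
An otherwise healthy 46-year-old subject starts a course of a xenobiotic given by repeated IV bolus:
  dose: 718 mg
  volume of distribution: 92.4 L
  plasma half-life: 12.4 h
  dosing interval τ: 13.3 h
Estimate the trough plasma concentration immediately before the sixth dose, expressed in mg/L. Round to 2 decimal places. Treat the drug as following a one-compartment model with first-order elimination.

C₀ per dose = Dose / Vd = 718 / 92.4 = 7.771 mg/L
k = ln2 / t½ = 0.693147 / 12.4 = 0.05590 h⁻¹
Fraction remaining after one interval: r = e^(−kτ) = e^(−0.05590 × 13.3) = 0.4755
Before dose 6, 5 doses have been given (aged 1τ, 2τ, 3τ, 4τ, 5τ).
C_trough = C₀ × (r + r² + … + r^5) = C₀ × r(1−r^5)/(1−r)
        = 7.771 × 0.4755 × (1 − 0.02431) / (1 − 0.4755) = 6.874 mg/L

6.87 mg/L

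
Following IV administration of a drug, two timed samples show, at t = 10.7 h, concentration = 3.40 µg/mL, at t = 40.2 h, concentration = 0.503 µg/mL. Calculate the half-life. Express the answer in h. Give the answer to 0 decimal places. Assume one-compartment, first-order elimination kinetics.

11 h

k = ln(C₁/C₂) / (t₂ − t₁) = ln(3.40/0.503) / (40.2 − 10.7)
  = 1.911 / 29.50 = 0.06478 h⁻¹
t½ = ln2 / k = 0.693147 / 0.06478 = 10.70 h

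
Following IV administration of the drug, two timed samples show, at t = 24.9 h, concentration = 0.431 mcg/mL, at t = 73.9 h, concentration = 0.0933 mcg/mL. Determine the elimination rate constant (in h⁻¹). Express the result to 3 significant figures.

0.0312 h⁻¹

k = ln(C₁/C₂) / (t₂ − t₁) = ln(0.431/0.0933) / (73.9 − 24.9)
  = 1.530 / 49.00 = 0.03122 h⁻¹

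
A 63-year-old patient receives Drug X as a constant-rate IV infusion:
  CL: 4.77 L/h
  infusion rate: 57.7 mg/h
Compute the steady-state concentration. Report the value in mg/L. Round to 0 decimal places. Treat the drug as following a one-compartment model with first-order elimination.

12 mg/L

At steady state Css = R₀ / CL = 57.7 / 4.770 = 12.10 mg/L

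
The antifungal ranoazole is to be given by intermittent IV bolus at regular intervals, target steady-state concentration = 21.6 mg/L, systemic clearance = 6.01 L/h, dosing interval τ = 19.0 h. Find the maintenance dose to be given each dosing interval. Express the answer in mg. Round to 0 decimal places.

2467 mg

At steady state, Dose/τ = Css × CL.
Dose = Css × CL × τ = 21.6 × 6.010 × 19.0 = 2467 mg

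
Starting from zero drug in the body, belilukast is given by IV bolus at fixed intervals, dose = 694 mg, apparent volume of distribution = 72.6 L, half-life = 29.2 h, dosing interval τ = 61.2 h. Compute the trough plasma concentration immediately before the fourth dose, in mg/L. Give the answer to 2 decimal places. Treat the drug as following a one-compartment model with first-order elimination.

2.88 mg/L

C₀ per dose = Dose / Vd = 694 / 72.6 = 9.559 mg/L
k = ln2 / t½ = 0.693147 / 29.2 = 0.02374 h⁻¹
Fraction remaining after one interval: r = e^(−kτ) = e^(−0.02374 × 61.2) = 0.2339
Before dose 4, 3 doses have been given (aged 1τ, 2τ, 3τ).
C_trough = C₀ × (r + r² + … + r^3) = C₀ × r(1−r^3)/(1−r)
        = 9.559 × 0.2339 × (1 − 0.01280) / (1 − 0.2339) = 2.881 mg/L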